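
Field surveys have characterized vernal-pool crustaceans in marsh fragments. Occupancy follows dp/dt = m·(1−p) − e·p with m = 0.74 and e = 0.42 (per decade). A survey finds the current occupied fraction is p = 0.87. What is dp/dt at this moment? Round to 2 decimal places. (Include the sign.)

Colonization term: m·(1−p) = 0.74×0.1300 = 0.09620.
Extinction term: e·p = 0.36540.
dp/dt = 0.09620 − 0.36540 = -0.26920.

-0.27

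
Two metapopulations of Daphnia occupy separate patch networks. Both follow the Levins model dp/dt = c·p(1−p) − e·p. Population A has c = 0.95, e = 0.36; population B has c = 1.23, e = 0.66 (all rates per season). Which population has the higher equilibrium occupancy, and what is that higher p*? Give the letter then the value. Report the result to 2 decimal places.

A: p*_A = 1 − 0.36/0.95 = 0.6211.
B: p*_B = 1 − 0.66/1.23 = 0.4634.
A is higher at 0.6211.

A, 0.62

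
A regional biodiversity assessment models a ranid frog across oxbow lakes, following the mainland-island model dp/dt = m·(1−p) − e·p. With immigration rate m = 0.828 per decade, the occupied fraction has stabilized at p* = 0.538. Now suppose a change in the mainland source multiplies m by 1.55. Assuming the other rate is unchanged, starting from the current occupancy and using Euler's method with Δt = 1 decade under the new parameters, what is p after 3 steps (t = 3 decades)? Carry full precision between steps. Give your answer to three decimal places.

0.747

Balance m(1−p*) = e·p* gives e = m(1−p*)/p* = 0.828×0.46200/0.53800 = 0.71103.
Starting from p₀ = 0.53800; update p ← p + (dp/dt)·Δt with the new parameters.
step 1: Δp = +0.21039, p = 0.74839
step 2: Δp = -0.20922, p = 0.53917
step 3: Δp = +0.20806, p = 0.74723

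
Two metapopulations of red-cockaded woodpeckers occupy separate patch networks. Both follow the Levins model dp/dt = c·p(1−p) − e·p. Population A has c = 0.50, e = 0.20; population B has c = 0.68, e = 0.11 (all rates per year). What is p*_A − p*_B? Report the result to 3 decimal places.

-0.238

A: p*_A = 1 − 0.20/0.50 = 0.6000.
B: p*_B = 1 − 0.11/0.68 = 0.8382.
p*_A − p*_B = 0.6000 − 0.8382 = -0.2382.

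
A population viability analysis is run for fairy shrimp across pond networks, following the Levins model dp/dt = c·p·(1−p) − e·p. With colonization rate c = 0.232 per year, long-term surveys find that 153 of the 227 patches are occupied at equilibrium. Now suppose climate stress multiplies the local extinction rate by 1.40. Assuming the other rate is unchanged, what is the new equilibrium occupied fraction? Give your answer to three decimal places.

Observed p* = 153/227 = 0.67401.
Balance c(1−p*) = e gives e = 0.232×(1 − 0.67401) = 0.07563.
New p* = 1 − e/c = 1 − 0.10588/0.23200 = 0.54362.

0.544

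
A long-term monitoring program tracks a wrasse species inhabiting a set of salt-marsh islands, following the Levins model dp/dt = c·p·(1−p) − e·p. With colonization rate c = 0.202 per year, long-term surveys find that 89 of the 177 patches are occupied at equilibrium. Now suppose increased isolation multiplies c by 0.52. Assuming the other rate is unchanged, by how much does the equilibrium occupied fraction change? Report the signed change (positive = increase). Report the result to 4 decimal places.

-0.4589

Observed p* = 89/177 = 0.50282.
Balance c(1−p*) = e gives e = 0.202×(1 − 0.50282) = 0.10043.
New p* = 1 − e/c = 1 − 0.10043/0.10504 = 0.04389.
Δp* = 0.04389 − 0.50282 = -0.45893.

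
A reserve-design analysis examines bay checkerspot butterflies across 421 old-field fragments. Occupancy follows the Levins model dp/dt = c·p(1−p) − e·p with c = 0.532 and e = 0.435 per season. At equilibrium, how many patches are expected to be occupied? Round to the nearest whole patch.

p* = 1 − e/c = 1 − 0.435/0.532 = 0.1823.
Expected occupied patches = N × p* = 421 × 0.1823 = 76.76 ≈ 77.

77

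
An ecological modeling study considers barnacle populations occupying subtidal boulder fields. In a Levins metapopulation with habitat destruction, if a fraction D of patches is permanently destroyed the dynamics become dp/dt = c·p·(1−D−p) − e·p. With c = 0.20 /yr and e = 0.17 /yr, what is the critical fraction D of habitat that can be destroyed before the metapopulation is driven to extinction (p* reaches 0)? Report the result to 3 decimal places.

0.150

The nontrivial equilibrium is p* = (1−D) − e/c; extinction occurs when this hits zero.
So D_crit = 1 − e/c = 1 − 0.17/0.20 = 1 − 0.8500 = 0.1500.
Note this equals the original equilibrium occupancy — the Levins extinction-debt result.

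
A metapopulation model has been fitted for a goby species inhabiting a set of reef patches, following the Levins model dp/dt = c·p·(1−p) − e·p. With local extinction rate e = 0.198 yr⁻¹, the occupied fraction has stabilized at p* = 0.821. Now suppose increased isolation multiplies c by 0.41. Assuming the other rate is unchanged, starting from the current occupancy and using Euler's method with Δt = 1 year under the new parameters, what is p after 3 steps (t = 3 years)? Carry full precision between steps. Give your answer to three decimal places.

0.639

Balance c(1−p*) = e gives c = e/(1 − 0.82100) = 0.198/0.17900 = 1.10615.
Starting from p₀ = 0.82100; update p ← p + (dp/dt)·Δt with the new parameters.
p: 0.82100 → 0.72509  (Δp = -0.09591)
p: 0.72509 → 0.67192  (Δp = -0.05317)
p: 0.67192 → 0.63886  (Δp = -0.03307)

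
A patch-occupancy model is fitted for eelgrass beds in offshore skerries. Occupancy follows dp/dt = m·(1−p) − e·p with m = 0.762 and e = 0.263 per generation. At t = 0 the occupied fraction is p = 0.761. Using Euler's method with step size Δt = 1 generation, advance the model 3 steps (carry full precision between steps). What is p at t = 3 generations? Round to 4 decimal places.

Update rule: p ← p + [m·(1−p) − e·p]·Δt with Δt = 1.
  1  |  dp/dt·Δt = -0.018025  |  p_1 = 0.742975
  2  |  dp/dt·Δt = +0.000451  |  p_2 = 0.743426
  3  |  dp/dt·Δt = -0.000011  |  p_3 = 0.743414

0.7434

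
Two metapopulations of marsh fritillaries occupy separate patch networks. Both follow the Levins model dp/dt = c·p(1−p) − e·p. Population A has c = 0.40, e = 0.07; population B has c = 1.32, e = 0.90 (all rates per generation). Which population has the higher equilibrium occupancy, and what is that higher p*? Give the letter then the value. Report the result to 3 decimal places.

A, 0.825

A: p*_A = 1 − 0.07/0.40 = 0.8250.
B: p*_B = 1 − 0.90/1.32 = 0.3182.
A is higher at 0.8250.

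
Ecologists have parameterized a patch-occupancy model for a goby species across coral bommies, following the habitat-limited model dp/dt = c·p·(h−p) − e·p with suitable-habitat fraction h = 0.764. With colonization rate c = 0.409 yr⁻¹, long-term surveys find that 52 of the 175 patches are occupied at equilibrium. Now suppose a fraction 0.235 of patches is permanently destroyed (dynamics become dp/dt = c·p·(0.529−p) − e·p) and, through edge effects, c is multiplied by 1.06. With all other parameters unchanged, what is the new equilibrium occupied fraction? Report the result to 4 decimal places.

0.0886

Observed p* = 52/175 = 0.29714.
Balance c(h−p*) = e gives e = 0.409×(0.764 − 0.29714) = 0.19095.
New p* = 0.529 − e/c = 0.529 − 0.19095/0.43354 = 0.08856.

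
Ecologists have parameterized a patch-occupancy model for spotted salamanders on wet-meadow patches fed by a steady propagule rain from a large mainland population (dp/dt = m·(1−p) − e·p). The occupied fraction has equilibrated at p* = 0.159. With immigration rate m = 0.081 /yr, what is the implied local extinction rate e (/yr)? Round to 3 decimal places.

0.428

At equilibrium m(1−p*) = e·p*, so e = m(1−p*)/p*.
e = 0.081 × 0.8410 / 0.159 = 0.4284.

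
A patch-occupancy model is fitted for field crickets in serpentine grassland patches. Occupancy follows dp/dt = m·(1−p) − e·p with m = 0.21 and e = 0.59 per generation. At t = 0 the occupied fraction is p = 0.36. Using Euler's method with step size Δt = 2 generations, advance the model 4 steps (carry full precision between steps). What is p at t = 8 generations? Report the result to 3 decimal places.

0.275

Update rule: p ← p + [m·(1−p) − e·p]·Δt with Δt = 2.
step 1: Δp = -0.15600, p = 0.20400
step 2: Δp = +0.09360, p = 0.29760
step 3: Δp = -0.05616, p = 0.24144
step 4: Δp = +0.03370, p = 0.27514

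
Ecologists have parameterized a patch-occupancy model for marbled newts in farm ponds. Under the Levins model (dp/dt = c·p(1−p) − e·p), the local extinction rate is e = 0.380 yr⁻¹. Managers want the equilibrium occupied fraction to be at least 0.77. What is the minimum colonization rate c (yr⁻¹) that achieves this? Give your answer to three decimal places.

p* = 1 − e/c ≥ 0.77 requires e/c ≤ 0.2300, i.e. c ≥ e/0.2300.
c_min = 0.380/0.2300 = 1.6522.

1.652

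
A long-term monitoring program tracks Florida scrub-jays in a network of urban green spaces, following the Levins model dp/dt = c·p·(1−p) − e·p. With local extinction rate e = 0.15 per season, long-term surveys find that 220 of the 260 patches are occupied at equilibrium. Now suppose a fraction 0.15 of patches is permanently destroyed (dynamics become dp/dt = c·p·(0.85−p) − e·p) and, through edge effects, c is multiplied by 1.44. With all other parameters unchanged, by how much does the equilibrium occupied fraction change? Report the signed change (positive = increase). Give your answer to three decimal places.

-0.103

Observed p* = 220/260 = 0.84615.
Balance c(1−p*) = e gives c = e/(1 − 0.84615) = 0.15/0.15385 = 0.97498.
New p* = 0.85 − e/c = 0.85 − 0.15000/1.40397 = 0.74316.
Δp* = 0.74316 − 0.84615 = -0.10299.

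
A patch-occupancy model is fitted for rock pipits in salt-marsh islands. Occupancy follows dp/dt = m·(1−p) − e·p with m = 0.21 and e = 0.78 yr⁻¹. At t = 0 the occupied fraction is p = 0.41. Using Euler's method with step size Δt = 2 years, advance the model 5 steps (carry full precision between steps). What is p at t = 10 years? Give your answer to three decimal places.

Update rule: p ← p + [m·(1−p) − e·p]·Δt with Δt = 2.
  1  |  dp/dt·Δt = -0.391800  |  p_1 = 0.018200
  2  |  dp/dt·Δt = +0.383964  |  p_2 = 0.402164
  3  |  dp/dt·Δt = -0.376285  |  p_3 = 0.025879
  4  |  dp/dt·Δt = +0.368759  |  p_4 = 0.394638
  5  |  dp/dt·Δt = -0.361384  |  p_5 = 0.033254

0.033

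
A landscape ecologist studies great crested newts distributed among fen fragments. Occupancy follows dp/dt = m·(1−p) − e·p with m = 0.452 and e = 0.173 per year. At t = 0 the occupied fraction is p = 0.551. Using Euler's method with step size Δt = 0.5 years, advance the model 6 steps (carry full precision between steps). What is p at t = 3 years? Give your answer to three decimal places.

0.705

Update rule: p ← p + [m·(1−p) − e·p]·Δt with Δt = 0.5.
  1  |  dp/dt·Δt = +0.053812  |  p_1 = 0.604813
  2  |  dp/dt·Δt = +0.036996  |  p_2 = 0.641809
  3  |  dp/dt·Δt = +0.025435  |  p_3 = 0.667243
  4  |  dp/dt·Δt = +0.017486  |  p_4 = 0.684730
  5  |  dp/dt·Δt = +0.012022  |  p_5 = 0.696752
  6  |  dp/dt·Δt = +0.008265  |  p_6 = 0.705017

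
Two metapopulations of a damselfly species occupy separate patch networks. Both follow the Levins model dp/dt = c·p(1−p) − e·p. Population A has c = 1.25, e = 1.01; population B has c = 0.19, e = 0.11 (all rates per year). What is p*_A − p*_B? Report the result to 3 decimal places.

A: p*_A = 1 − 1.01/1.25 = 0.1920.
B: p*_B = 1 − 0.11/0.19 = 0.4211.
p*_A − p*_B = 0.1920 − 0.4211 = -0.2291.

-0.229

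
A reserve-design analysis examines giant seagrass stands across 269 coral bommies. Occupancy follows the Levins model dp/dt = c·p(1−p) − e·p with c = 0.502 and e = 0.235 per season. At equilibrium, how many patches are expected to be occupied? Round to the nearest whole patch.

143

p* = 1 − e/c = 1 − 0.235/0.502 = 0.5319.
Expected occupied patches = N × p* = 269 × 0.5319 = 143.07 ≈ 143.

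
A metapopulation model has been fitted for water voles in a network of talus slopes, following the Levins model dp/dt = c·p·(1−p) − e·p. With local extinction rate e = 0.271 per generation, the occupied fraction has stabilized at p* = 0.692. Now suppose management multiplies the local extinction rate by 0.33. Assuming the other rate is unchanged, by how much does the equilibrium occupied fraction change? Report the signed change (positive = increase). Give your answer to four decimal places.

0.2064

Balance c(1−p*) = e gives c = e/(1 − 0.69200) = 0.271/0.30800 = 0.87987.
New p* = 1 − e/c = 1 − 0.08943/0.87987 = 0.89836.
Δp* = 0.89836 − 0.69200 = +0.20636.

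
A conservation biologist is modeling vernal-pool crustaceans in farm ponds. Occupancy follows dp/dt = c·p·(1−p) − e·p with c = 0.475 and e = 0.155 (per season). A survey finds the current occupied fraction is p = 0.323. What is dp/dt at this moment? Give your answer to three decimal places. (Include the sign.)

0.054

Colonization term: c·p·(1−p) = 0.475×0.323×0.6770 = 0.10387.
Extinction term: e·p = 0.05006.
dp/dt = 0.10387 − 0.05006 = 0.05380.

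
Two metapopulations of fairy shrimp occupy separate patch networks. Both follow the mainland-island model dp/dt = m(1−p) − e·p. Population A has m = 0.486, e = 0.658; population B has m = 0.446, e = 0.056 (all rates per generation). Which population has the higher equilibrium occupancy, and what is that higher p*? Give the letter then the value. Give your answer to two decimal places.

B, 0.89

A: p*_A = m/(m+e) = 0.486/1.1440 = 0.4248.
B: p*_B = 0.446/0.5020 = 0.8884.
B is higher at 0.8884.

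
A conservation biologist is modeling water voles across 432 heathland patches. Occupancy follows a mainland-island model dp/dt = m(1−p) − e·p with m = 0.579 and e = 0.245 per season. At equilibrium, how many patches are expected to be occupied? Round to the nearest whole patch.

304

p* = m/(m+e) = 0.579/0.8240 = 0.7027.
Expected occupied patches = N × p* = 432 × 0.7027 = 303.55 ≈ 304.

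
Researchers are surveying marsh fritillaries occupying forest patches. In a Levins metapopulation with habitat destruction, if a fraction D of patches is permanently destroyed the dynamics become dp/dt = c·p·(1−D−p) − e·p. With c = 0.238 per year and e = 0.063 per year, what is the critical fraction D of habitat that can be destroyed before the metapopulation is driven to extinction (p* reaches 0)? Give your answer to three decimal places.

0.735

The nontrivial equilibrium is p* = (1−D) − e/c; extinction occurs when this hits zero.
So D_crit = 1 − e/c = 1 − 0.063/0.238 = 1 − 0.2647 = 0.7353.
This equals the undisturbed p*, a classic result of Lande's extension.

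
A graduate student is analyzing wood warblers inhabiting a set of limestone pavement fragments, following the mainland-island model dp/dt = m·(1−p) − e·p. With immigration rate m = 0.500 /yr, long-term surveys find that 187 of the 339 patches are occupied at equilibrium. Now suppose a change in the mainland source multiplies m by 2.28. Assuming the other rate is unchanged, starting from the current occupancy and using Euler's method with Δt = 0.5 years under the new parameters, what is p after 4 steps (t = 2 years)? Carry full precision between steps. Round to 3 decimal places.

Observed p* = 187/339 = 0.55162.
Balance m(1−p*) = e·p* gives e = m(1−p*)/p* = 0.500×0.44838/0.55162 = 0.40642.
Starting from p₀ = 0.55162; update p ← p + (dp/dt)·Δt with the new parameters.
t = 0.5: p = 0.55162 + (+0.14348) = 0.69510
t = 1: p = 0.69510 + (+0.03254) = 0.72764
t = 1.5: p = 0.72764 + (+0.00738) = 0.73502
t = 2: p = 0.73502 + (+0.00167) = 0.73670

0.737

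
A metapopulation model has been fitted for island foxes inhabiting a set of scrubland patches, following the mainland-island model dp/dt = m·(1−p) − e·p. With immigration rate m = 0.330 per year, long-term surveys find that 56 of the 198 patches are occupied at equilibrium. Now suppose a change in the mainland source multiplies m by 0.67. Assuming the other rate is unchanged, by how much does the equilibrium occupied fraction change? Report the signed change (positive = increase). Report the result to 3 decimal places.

Observed p* = 56/198 = 0.28283.
Balance m(1−p*) = e·p* gives e = m(1−p*)/p* = 0.330×0.71717/0.28283 = 0.83678.
New p* = m/(m+e) = 0.22110/(0.22110+0.83678) = 0.20900.
Δp* = 0.20900 − 0.28283 = -0.07383.

-0.074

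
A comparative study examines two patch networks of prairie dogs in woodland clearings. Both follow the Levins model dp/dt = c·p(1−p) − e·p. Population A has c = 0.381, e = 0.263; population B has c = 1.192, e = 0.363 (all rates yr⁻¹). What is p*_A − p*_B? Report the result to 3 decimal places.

A: p*_A = 1 − 0.263/0.381 = 0.3097.
B: p*_B = 1 − 0.363/1.192 = 0.6955.
p*_A − p*_B = 0.3097 − 0.6955 = -0.3858.

-0.386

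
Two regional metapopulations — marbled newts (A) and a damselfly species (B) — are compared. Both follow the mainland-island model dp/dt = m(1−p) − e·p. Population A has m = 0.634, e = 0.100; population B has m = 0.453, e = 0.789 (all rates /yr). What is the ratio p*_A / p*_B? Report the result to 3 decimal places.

A: p*_A = m/(m+e) = 0.634/0.7340 = 0.8638.
B: p*_B = 0.453/1.2420 = 0.3647.
p*_A / p*_B = 0.8638/0.3647 = 2.3682.

2.368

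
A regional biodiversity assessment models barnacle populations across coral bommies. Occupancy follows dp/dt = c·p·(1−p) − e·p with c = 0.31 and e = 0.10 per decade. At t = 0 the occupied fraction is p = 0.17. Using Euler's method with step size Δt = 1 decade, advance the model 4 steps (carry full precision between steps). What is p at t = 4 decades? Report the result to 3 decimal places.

0.291

Update rule: p ← p + [c·p·(1−p) − e·p]·Δt with Δt = 1.
p: 0.17000 → 0.19674  (Δp = +0.02674)
p: 0.19674 → 0.22606  (Δp = +0.02932)
p: 0.22606 → 0.25769  (Δp = +0.03163)
p: 0.25769 → 0.29122  (Δp = +0.03353)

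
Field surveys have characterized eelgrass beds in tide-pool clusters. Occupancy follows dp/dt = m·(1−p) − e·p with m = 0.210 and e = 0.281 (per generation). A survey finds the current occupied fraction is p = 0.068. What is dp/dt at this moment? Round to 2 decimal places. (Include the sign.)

Colonization term: m·(1−p) = 0.210×0.9320 = 0.19572.
Extinction term: e·p = 0.01911.
dp/dt = 0.19572 − 0.01911 = 0.17661.

0.18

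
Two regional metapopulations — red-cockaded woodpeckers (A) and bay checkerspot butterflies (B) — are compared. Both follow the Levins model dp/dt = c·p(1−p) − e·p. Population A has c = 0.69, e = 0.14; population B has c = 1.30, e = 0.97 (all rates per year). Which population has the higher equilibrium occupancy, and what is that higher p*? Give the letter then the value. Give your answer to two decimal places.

A, 0.80

A: p*_A = 1 − 0.14/0.69 = 0.7971.
B: p*_B = 1 − 0.97/1.30 = 0.2538.
A is higher at 0.7971.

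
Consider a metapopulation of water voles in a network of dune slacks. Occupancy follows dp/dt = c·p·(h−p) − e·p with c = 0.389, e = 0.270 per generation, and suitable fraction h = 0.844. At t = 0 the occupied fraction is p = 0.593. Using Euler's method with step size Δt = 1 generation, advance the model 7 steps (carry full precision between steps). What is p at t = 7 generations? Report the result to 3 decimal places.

0.281

Update rule: p ← p + [c·p·(h−p) − e·p]·Δt with Δt = 1.
p: 0.59300 → 0.49079  (Δp = -0.10221)
p: 0.49079 → 0.42571  (Δp = -0.06508)
p: 0.42571 → 0.38004  (Δp = -0.04567)
p: 0.38004 → 0.34602  (Δp = -0.03402)
p: 0.34602 → 0.31962  (Δp = -0.02640)
p: 0.31962 → 0.29852  (Δp = -0.02110)
p: 0.29852 → 0.28126  (Δp = -0.01726)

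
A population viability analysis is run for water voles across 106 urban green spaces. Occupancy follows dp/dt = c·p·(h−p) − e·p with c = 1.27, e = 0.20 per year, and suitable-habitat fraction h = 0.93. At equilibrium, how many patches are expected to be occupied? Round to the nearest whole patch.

p* = h − e/c = 0.93 − 0.1575 = 0.7725.
Expected occupied patches = N × p* = 106 × 0.7725 = 81.89 ≈ 82.

82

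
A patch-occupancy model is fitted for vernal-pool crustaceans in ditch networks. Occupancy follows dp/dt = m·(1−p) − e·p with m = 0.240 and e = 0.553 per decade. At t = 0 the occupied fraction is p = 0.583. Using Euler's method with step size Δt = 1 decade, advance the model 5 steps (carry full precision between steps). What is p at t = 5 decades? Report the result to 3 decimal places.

Update rule: p ← p + [m·(1−p) − e·p]·Δt with Δt = 1.
t = 1: p = 0.58300 + (-0.22232) = 0.36068
t = 2: p = 0.36068 + (-0.04602) = 0.31466
t = 3: p = 0.31466 + (-0.00953) = 0.30513
t = 4: p = 0.30513 + (-0.00197) = 0.30316
t = 5: p = 0.30316 + (-0.00041) = 0.30275

0.303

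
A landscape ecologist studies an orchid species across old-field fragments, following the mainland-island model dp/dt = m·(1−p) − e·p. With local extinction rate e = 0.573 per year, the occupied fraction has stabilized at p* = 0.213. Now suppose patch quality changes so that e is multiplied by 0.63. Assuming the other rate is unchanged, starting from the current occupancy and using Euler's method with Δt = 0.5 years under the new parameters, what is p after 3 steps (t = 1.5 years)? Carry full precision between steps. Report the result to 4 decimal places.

0.2648

Balance m(1−p*) = e·p* gives m = e·p*/(1−p*) = 0.573×0.21300/0.78700 = 0.15508.
Starting from p₀ = 0.21300; update p ← p + (dp/dt)·Δt with the new parameters.
t = 0.5: p = 0.21300 + (+0.02258) = 0.23558
t = 1: p = 0.23558 + (+0.01675) = 0.25233
t = 1.5: p = 0.25233 + (+0.01243) = 0.26476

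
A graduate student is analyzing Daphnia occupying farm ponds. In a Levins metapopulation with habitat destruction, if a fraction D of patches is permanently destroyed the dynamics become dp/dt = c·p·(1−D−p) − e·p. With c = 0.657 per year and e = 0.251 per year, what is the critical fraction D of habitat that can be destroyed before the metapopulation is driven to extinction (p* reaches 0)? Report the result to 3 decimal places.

0.618

The nontrivial equilibrium is p* = (1−D) − e/c; extinction occurs when this hits zero.
So D_crit = 1 − e/c = 1 − 0.251/0.657 = 1 − 0.3820 = 0.6180.
This equals the undisturbed p*, a classic result of Lande's extension.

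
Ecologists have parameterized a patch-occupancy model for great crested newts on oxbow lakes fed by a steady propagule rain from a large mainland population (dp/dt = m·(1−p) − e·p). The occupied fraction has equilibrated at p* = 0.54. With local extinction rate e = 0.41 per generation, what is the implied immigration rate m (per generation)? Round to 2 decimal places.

At equilibrium m(1−p*) = e·p*, so m = e·p*/(1−p*).
m = 0.41 × 0.54 / 0.4600 = 0.2214/0.4600 = 0.4813.

0.48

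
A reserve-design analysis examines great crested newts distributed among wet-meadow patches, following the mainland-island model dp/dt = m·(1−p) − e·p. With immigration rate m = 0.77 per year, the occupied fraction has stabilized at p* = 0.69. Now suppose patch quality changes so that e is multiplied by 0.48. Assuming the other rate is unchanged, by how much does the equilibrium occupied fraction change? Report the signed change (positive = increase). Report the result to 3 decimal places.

Balance m(1−p*) = e·p* gives e = m(1−p*)/p* = 0.77×0.31000/0.69000 = 0.34594.
New p* = m/(m+e) = 0.77000/(0.77000+0.16605) = 0.82261.
Δp* = 0.82261 − 0.69000 = +0.13261.

0.133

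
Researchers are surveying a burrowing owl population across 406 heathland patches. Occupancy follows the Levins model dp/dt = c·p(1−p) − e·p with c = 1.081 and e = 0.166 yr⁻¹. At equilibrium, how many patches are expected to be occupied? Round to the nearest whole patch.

p* = 1 − e/c = 1 − 0.166/1.081 = 0.8464.
Expected occupied patches = N × p* = 406 × 0.8464 = 343.65 ≈ 344.

344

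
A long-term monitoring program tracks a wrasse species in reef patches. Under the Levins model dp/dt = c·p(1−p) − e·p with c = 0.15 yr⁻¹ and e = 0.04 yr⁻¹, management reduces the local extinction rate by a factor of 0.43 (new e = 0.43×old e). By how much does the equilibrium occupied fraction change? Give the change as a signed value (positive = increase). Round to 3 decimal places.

0.152

Before: p* = 1 − 0.04/0.15 = 0.7333.
After the change, c = 0.15, e = 0.0172, so p* = 1 − 0.0172/0.15 = 0.8853.
Δp* = 0.8853 − 0.7333 = +0.1520.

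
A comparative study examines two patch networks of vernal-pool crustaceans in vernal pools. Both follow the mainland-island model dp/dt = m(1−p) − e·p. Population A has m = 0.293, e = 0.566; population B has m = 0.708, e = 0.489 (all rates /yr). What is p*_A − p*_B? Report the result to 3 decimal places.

-0.250

A: p*_A = m/(m+e) = 0.293/0.8590 = 0.3411.
B: p*_B = 0.708/1.1970 = 0.5915.
p*_A − p*_B = 0.3411 − 0.5915 = -0.2504.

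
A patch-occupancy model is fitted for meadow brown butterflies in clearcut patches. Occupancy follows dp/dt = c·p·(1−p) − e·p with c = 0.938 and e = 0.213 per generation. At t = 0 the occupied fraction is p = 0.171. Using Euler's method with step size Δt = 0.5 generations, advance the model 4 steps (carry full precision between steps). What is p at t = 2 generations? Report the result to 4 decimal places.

Update rule: p ← p + [c·p·(1−p) − e·p]·Δt with Δt = 0.5.
t = 0.5: p = 0.17100 + (+0.04827) = 0.21927
t = 1: p = 0.21927 + (+0.05694) = 0.27621
t = 1.5: p = 0.27621 + (+0.06435) = 0.34056
t = 2: p = 0.34056 + (+0.06906) = 0.40961

0.4096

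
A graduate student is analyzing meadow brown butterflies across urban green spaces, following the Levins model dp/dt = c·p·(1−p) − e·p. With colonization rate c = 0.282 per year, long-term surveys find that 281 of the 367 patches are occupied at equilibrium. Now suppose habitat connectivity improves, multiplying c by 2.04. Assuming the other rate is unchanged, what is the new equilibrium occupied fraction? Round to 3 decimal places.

Observed p* = 281/367 = 0.76567.
Balance c(1−p*) = e gives e = 0.282×(1 − 0.76567) = 0.06608.
New p* = 1 − e/c = 1 − 0.06608/0.57528 = 0.88513.

0.885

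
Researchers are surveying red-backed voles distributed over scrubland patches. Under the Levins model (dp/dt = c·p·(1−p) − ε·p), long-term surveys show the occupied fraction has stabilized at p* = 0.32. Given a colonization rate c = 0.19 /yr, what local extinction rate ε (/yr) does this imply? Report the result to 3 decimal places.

0.129

At equilibrium c(1−p*) = ε.
ε = 0.19 × (1 − 0.32) = 0.19 × 0.6800 = 0.1292.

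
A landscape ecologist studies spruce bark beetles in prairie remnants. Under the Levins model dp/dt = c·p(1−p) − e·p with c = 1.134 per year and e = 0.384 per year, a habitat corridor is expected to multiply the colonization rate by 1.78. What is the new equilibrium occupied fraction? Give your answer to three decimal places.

Before: p* = 1 − 0.384/1.134 = 0.6614.
After the change, c = 2.01852, e = 0.384, so p* = 1 − 0.384/2.01852 = 0.8098.

0.810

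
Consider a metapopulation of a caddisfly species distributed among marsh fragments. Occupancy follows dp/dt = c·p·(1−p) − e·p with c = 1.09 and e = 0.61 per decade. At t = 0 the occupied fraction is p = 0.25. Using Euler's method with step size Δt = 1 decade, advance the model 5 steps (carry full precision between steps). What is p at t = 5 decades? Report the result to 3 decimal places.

0.422

Update rule: p ← p + [c·p·(1−p) − e·p]·Δt with Δt = 1.
step 1: Δp = +0.05188, p = 0.30188
step 2: Δp = +0.04557, p = 0.34744
step 3: Δp = +0.03519, p = 0.38264
step 4: Δp = +0.02408, p = 0.40671
step 5: Δp = +0.01492, p = 0.42163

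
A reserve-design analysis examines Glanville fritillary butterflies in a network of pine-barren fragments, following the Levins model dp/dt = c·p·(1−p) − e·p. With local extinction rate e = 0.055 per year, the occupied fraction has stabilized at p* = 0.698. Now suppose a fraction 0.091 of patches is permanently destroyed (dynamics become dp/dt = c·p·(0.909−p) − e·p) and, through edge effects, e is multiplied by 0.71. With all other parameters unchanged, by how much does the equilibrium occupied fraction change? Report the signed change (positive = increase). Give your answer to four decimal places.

-0.0034

Balance c(1−p*) = e gives c = e/(1 − 0.69800) = 0.055/0.30200 = 0.18212.
New p* = 0.909 − e/c = 0.909 − 0.03905/0.18212 = 0.69458.
Δp* = 0.69458 − 0.69800 = -0.00342.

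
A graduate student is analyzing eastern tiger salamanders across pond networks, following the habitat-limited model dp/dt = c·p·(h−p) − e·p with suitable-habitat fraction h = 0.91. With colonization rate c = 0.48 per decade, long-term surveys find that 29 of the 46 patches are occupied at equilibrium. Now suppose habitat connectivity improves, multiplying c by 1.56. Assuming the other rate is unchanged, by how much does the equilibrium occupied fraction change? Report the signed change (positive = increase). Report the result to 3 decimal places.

0.100

Observed p* = 29/46 = 0.63043.
Balance c(h−p*) = e gives e = 0.48×(0.91 − 0.63043) = 0.13419.
New p* = 0.91 − e/c = 0.91 − 0.13419/0.74880 = 0.73079.
Δp* = 0.73079 − 0.63043 = +0.10036.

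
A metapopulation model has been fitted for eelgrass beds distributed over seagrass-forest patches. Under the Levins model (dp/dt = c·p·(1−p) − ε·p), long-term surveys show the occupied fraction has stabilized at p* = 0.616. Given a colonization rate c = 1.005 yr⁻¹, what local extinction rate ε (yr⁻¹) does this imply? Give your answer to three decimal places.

At equilibrium c(1−p*) = ε.
ε = 1.005 × (1 − 0.616) = 1.005 × 0.3840 = 0.3859.

0.386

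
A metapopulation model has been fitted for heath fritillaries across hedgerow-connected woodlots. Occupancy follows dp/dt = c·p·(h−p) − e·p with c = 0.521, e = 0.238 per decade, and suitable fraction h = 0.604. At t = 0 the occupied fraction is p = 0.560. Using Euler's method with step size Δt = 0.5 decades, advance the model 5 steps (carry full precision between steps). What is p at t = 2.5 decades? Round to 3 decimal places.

0.364

Update rule: p ← p + [c·p·(h−p) − e·p]·Δt with Δt = 0.5.
p: 0.56000 → 0.49978  (Δp = -0.06022)
p: 0.49978 → 0.45387  (Δp = -0.04590)
p: 0.45387 → 0.41761  (Δp = -0.03626)
p: 0.41761 → 0.38819  (Δp = -0.02942)
p: 0.38819 → 0.36382  (Δp = -0.02437)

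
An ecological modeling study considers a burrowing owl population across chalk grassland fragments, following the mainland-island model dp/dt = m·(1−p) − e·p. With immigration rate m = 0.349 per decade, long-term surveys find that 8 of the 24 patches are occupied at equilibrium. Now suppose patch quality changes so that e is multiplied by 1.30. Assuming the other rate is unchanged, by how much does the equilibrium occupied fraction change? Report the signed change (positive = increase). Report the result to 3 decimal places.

-0.056

Observed p* = 8/24 = 0.33333.
Balance m(1−p*) = e·p* gives e = m(1−p*)/p* = 0.349×0.66667/0.33333 = 0.69801.
New p* = m/(m+e) = 0.34900/(0.34900+0.90741) = 0.27778.
Δp* = 0.27778 − 0.33333 = -0.05555.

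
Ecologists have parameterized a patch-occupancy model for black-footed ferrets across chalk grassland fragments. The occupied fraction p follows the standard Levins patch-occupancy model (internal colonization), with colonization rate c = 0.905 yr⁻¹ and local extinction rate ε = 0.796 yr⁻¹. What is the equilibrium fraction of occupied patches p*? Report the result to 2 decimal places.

0.12

At equilibrium, colonization balances extinction: c·p*·(1−p*) = ε·p*.
So p* = 1 − ε/c = 1 − 0.796/0.905 = 1 − 0.8796 = 0.1204.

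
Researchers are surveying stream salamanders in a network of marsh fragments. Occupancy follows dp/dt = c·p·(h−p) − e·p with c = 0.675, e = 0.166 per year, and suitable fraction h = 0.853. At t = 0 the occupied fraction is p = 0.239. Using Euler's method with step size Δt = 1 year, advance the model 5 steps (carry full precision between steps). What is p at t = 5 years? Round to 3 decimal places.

Update rule: p ← p + [c·p·(h−p) − e·p]·Δt with Δt = 1.
step 1: Δp = +0.05938, p = 0.29838
step 2: Δp = +0.06217, p = 0.36055
step 3: Δp = +0.06000, p = 0.42055
step 4: Δp = +0.05295, p = 0.47350
step 5: Δp = +0.04269, p = 0.51619

0.516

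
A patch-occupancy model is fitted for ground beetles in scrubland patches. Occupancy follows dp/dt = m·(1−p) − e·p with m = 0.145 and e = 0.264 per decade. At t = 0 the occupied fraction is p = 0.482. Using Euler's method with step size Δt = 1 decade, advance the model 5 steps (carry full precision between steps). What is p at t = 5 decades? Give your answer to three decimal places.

Update rule: p ← p + [m·(1−p) − e·p]·Δt with Δt = 1.
step 1: Δp = -0.05214, p = 0.42986
step 2: Δp = -0.03081, p = 0.39905
step 3: Δp = -0.01821, p = 0.38084
step 4: Δp = -0.01076, p = 0.37008
step 5: Δp = -0.00636, p = 0.36371

0.364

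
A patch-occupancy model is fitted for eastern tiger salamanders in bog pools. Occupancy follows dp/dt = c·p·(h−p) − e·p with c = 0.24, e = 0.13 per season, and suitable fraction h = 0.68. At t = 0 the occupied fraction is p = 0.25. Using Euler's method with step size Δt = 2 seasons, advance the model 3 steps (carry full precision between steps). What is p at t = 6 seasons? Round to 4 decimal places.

Update rule: p ← p + [c·p·(h−p) − e·p]·Δt with Δt = 2.
step 1: Δp = -0.01340, p = 0.23660
step 2: Δp = -0.01116, p = 0.22544
step 3: Δp = -0.00943, p = 0.21601

0.2160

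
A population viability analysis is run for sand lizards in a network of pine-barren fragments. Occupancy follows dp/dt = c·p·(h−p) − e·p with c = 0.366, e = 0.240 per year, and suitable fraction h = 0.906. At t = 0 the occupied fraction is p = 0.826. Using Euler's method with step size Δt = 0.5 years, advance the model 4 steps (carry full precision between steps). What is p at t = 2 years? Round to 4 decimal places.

0.5787

Update rule: p ← p + [c·p·(h−p) − e·p]·Δt with Δt = 0.5.
  1  |  dp/dt·Δt = -0.087027  |  p_1 = 0.738973
  2  |  dp/dt·Δt = -0.066089  |  p_2 = 0.672883
  3  |  dp/dt·Δt = -0.052041  |  p_3 = 0.620843
  4  |  dp/dt·Δt = -0.042103  |  p_4 = 0.578740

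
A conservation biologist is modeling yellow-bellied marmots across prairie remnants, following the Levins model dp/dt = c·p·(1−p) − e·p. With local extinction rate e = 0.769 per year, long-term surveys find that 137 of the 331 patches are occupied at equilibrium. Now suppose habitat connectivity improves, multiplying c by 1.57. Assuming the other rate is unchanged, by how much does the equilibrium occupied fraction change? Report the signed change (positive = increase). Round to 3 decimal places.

0.213

Observed p* = 137/331 = 0.41390.
Balance c(1−p*) = e gives c = e/(1 − 0.41390) = 0.769/0.58610 = 1.31206.
New p* = 1 − e/c = 1 − 0.76900/2.05993 = 0.62669.
Δp* = 0.62669 − 0.41390 = +0.21279.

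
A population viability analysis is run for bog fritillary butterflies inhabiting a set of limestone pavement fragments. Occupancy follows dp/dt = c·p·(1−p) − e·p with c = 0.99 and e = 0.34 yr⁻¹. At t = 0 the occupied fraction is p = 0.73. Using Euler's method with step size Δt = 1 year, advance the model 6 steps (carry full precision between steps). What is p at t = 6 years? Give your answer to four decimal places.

Update rule: p ← p + [c·p·(1−p) − e·p]·Δt with Δt = 1.
step 1: Δp = -0.05307, p = 0.67693
step 2: Δp = -0.01365, p = 0.66328
step 3: Δp = -0.00441, p = 0.65887
step 4: Δp = -0.00150, p = 0.65737
step 5: Δp = -0.00052, p = 0.65685
step 6: Δp = -0.00018, p = 0.65666

0.6567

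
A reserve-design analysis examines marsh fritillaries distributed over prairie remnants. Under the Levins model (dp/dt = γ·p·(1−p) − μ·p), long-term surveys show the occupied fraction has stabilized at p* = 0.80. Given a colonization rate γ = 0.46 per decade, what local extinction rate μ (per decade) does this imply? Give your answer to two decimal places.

At equilibrium γ(1−p*) = μ.
μ = 0.46 × (1 − 0.80) = 0.46 × 0.2000 = 0.0920.

0.09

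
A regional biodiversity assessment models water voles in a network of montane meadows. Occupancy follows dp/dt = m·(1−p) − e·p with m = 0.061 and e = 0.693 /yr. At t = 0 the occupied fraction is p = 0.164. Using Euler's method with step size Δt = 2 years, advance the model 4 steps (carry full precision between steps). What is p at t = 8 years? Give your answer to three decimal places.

Update rule: p ← p + [m·(1−p) − e·p]·Δt with Δt = 2.
p: 0.16400 → 0.03869  (Δp = -0.12531)
p: 0.03869 → 0.10235  (Δp = +0.06366)
p: 0.10235 → 0.07001  (Δp = -0.03234)
p: 0.07001 → 0.08644  (Δp = +0.01643)

0.086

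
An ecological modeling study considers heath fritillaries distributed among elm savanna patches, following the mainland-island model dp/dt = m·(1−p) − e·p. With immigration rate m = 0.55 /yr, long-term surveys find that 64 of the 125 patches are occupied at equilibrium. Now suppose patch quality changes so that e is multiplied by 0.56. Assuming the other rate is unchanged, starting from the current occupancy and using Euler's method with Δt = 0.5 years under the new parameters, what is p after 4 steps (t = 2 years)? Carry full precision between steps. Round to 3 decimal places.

Observed p* = 64/125 = 0.51200.
Balance m(1−p*) = e·p* gives e = m(1−p*)/p* = 0.55×0.48800/0.51200 = 0.52422.
Starting from p₀ = 0.51200; update p ← p + (dp/dt)·Δt with the new parameters.
p: 0.51200 → 0.57105  (Δp = +0.05905)
p: 0.57105 → 0.60519  (Δp = +0.03414)
p: 0.60519 → 0.62493  (Δp = +0.01974)
p: 0.62493 → 0.63635  (Δp = +0.01142)

0.636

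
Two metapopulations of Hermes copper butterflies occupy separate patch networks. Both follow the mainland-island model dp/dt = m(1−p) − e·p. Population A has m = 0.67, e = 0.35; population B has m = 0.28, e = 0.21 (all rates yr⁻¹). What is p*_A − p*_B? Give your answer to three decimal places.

0.085

A: p*_A = m/(m+e) = 0.67/1.0200 = 0.6569.
B: p*_B = 0.28/0.4900 = 0.5714.
p*_A − p*_B = 0.6569 − 0.5714 = 0.0854.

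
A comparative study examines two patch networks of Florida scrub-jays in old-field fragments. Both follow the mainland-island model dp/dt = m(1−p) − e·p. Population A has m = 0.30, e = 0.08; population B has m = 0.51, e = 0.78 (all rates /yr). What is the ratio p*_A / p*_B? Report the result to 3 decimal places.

1.997

A: p*_A = m/(m+e) = 0.30/0.3800 = 0.7895.
B: p*_B = 0.51/1.2900 = 0.3953.
p*_A / p*_B = 0.7895/0.3953 = 1.9969.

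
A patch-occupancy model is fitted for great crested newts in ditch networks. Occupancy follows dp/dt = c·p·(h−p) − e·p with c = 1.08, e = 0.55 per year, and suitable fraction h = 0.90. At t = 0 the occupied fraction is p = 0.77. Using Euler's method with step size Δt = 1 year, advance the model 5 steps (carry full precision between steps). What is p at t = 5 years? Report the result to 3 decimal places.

0.396

Update rule: p ← p + [c·p·(h−p) − e·p]·Δt with Δt = 1.
p: 0.77000 → 0.45461  (Δp = -0.31539)
p: 0.45461 → 0.42325  (Δp = -0.03136)
p: 0.42325 → 0.40839  (Δp = -0.01486)
p: 0.40839 → 0.40061  (Δp = -0.00778)
p: 0.40061 → 0.39634  (Δp = -0.00427)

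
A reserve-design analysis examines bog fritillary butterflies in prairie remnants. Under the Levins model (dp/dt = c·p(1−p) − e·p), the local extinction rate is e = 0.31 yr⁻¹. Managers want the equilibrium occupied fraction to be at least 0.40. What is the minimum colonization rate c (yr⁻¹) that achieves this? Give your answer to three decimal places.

0.517

p* = 1 − e/c ≥ 0.40 requires e/c ≤ 0.6000, i.e. c ≥ e/0.6000.
c_min = 0.31/0.6000 = 0.5167.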